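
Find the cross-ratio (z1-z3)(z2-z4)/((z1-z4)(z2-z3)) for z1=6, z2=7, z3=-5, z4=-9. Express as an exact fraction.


Step 1: (z1-z3)(z2-z4) = 11 * 16 = 176
Step 2: (z1-z4)(z2-z3) = 15 * 12 = 180
Step 3: Cross-ratio = 176/180 = 44/45

44/45


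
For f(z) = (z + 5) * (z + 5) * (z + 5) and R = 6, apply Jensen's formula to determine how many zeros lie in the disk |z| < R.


Jensen's formula: (1/2pi)*integral log|f(Re^it)|dt = log|f(0)| + sum_{|a_k|<R} log(R/|a_k|)
Step 1: f(0) = 5 * 5 * 5 = 125
Step 2: log|f(0)| = log|-5| + log|-5| + log|-5| = 4.8283
Step 3: Zeros inside |z| < 6: -5, -5, -5
Step 4: Jensen sum = log(6/5) + log(6/5) + log(6/5) = 0.547
Step 5: n(R) = number of terms in the Jensen sum = count of zeros inside |z| < 6 = 3

3


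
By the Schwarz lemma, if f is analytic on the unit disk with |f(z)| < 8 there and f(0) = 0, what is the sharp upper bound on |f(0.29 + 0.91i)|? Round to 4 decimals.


Step 1: g = f/8 maps D -> D with g(0) = 0, so by the Schwarz lemma |g(z)| <= |z|, i.e. |f(z)| <= 8|z|; this is sharp (f(z) = 8z).
Step 2: |z0|^2 = 0.29^2 + 0.91^2 = 0.9122
Step 3: |z0| = sqrt(0.9122) = 0.955092
Step 4: Best bound = 8 * |z0| = 8 * 0.955092 = 7.6407

7.6407


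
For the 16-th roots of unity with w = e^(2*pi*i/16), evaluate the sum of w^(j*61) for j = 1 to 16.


Step 1: The sum sum_{j=1}^{n} w^(k*j) equals n if n | k, else 0.
Step 2: Here n = 16, k = 61
Step 3: Does n divide k? 16 | 61 -> False
Step 4: Sum = 0

0


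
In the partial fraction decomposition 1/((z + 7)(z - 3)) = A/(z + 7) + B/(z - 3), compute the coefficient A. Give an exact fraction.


Step 1: Multiply both sides by (z + 7) and set z = -7
Step 2: A = 1 / (-7 - 3)
Step 3: A = 1 / (-10)
Step 4: A = -1/10

-1/10


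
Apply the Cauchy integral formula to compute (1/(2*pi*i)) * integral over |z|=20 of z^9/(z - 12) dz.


Step 1: f(z) = z^9, a = 12 is inside |z| = 20
Step 2: By Cauchy integral formula: (1/(2pi*i)) * integral = f(a)
Step 3: f(12) = 12^9 = 5159780352

5159780352


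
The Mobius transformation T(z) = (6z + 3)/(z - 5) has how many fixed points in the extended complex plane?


Step 1: Fixed points satisfy T(z) = z
Step 2: z^2 - 11z - 3 = 0
Step 3: Discriminant = (-11)^2 - 4*1*(-3) = 133
Step 4: Number of fixed points = 2

2


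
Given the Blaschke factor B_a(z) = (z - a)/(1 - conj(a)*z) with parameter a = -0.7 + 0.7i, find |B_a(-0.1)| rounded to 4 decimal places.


Step 1: Numerator z0 - a = -0.1 - (-0.7 + 0.7i) = 0.6 - 0.7i
Step 2: Denominator 1 - conj(a)*z0 = 1 - (-0.7 - 0.7i)*(-0.1) = 0.93 - 0.07i
Step 3: |z0 - a|^2 = 0.6^2 + (-0.7)^2 = 0.85; |1 - conj(a)*z0|^2 = 0.93^2 + (-0.07)^2 = 0.8698
Step 4: |B_a(-0.1)| = sqrt(0.85 / 0.8698) = sqrt(0.977236)
Step 5: = 0.9886

0.9886


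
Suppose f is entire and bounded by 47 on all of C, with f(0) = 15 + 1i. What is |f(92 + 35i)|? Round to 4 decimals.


Step 1: By Liouville's theorem, a bounded entire function is constant.
Step 2: f(z) = f(0) = 15 + 1i for all z.
Step 3: |f(w)| = |15 + 1i| = sqrt(225 + 1)
Step 4: = 15.0333

15.0333


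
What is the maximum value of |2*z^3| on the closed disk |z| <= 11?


Step 1: On |z| = 11, |f(z)| = 2 * |z|^3 = 2 * 11^3
Step 2: By maximum modulus principle, maximum is on boundary.
Step 3: Maximum = 2 * 1331 = 2662

2662


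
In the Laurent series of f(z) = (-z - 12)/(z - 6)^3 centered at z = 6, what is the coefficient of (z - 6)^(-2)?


Step 1: Write the numerator in powers of (z - 6): -z - 12 = -(z - 6) + (-1*6 - 12) = -(z - 6) - 18
Step 2: Divide by (z - 6)^3: f(z) = -18(z - 6)^(-3) - (z - 6)^(-2)
Step 3: This finite sum is the Laurent series of f about z = 6.
Step 4: Coefficient of (z - 6)^(-2) = coefficient of (z - 6) in the re-centred numerator = -1

-1


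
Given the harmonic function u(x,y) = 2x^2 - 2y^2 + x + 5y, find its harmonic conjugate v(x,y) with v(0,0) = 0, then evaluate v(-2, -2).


Step 1: v_x = -u_y = 4y - 5
Step 2: v_y = u_x = 4x + 1
Step 3: v = 4xy - 5x + y + C
Step 4: v(0,0) = 0 => C = 0
Step 5: v(-2, -2) = 24

24


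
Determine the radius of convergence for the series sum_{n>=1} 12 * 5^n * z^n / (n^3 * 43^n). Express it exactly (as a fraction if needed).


Step 1: General term a_n = 12 * 5^n / (n^3 * 43^n)
Step 2: By the root test, |a_n|^(1/n) = 12^(1/n) * 5 / (n^(3/n) * 43) -> 5/43 as n -> infinity (since 12^(1/n) -> 1 and n^(3/n) -> 1)
Step 3: R = 1/lim|a_n|^(1/n) = 43/5

43/5


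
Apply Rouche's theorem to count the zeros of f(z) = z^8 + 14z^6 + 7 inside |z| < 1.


Step 1: On |z| = 1 the three terms have sizes |z^8| = 1^8 = 1, |14z^6| = 14*1^6 = 14, |7| = 7
Step 2: The dominant term is g(z) = 14z^6; let h(z) = z^8 + 7 so f = g + h
Step 3: On |z| = 1: |g| = 14 and |h| <= 1 + 7 = 8
Step 4: Since 14 > 8, |h| < |g| on |z| = 1, so by Rouche f has the same number of zeros as g inside |z| < 1
Step 5: g(z) = 14z^6 has 6 zeros (at the origin, multiplicity 6) inside |z| < 1. Answer = 6

6


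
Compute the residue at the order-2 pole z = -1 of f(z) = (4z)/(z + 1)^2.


Step 1: Pole of order 2 at z = -1
Step 2: Res = lim d/dz [(z + 1)^2 * f(z)] as z -> -1
Step 3: (z + 1)^2 * f(z) = 4z
Step 4: d/dz[4z] = 4

4


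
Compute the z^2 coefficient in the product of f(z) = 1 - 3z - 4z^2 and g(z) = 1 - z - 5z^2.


Step 1: z^2 term in f*g comes from: (1)*(-5z^2) + (-3z)*(-z) + (-4z^2)*(1)
Step 2: = -5 + 3 - 4
Step 3: = -6

-6


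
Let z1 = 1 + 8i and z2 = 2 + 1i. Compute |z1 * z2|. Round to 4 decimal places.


Step 1: |z1| = sqrt(1^2 + 8^2) = sqrt(65)
Step 2: |z2| = sqrt(2^2 + 1^2) = sqrt(5)
Step 3: |z1*z2| = |z1|*|z2| = sqrt(65) * sqrt(5) = sqrt(65 * 5) = sqrt(325)
Step 4: = 18.0278

18.0278


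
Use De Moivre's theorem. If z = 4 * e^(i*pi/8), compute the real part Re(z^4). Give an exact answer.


Step 1: By De Moivre's theorem, z^4 = 4^4 * e^(i*4*pi/8) = 256 * (cos(pi/2) + i*sin(pi/2))
Step 2: |z|^4 = 4^4 = 256
Step 3: The angle pi/2 already lies in [0, 2*pi)
Step 4: cos(pi/2) = 0
Step 5: Re(z^4) = 256 * 0 = 0

0


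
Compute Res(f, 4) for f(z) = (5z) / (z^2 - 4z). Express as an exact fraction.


Step 1: Q(z) = z^2 - 4z = (z - 4)(z)
Step 2: Q'(z) = 2z - 4
Step 3: Q'(4) = 4, P(4) = 20
Step 4: Res = P(4)/Q'(4) = 20/4 = 5

5


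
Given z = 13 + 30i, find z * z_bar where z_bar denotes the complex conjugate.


Step 1: conj(z) = 13 - 30i
Step 2: z * conj(z) = 13^2 + 30^2
Step 3: = 169 + 900 = 1069

1069


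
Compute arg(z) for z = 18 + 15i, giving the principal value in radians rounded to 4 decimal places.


Step 1: z = 18 + 15i
Step 2: arg(z) = atan2(15, 18)
Step 3: arg(z) = 0.6947

0.6947


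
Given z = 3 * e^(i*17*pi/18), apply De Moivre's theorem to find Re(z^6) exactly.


Step 1: By De Moivre's theorem, z^6 = 3^6 * e^(i*6*17*pi/18) = 729 * (cos(17*pi/3) + i*sin(17*pi/3))
Step 2: |z|^6 = 3^6 = 729
Step 3: Reduce the angle mod 2*pi: 17*pi/3 - 4*pi = 5*pi/3
Step 4: cos(5*pi/3) = 1/2
Step 5: Re(z^6) = 729 * 1/2 = 729/2

729/2


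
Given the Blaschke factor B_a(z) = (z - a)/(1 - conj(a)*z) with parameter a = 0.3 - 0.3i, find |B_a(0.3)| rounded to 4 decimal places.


Step 1: Numerator z0 - a = 0.3 - (0.3 - 0.3i) = 0 + 0.3i
Step 2: Denominator 1 - conj(a)*z0 = 1 - (0.3 + 0.3i)*0.3 = 0.91 - 0.09i
Step 3: |z0 - a|^2 = 0^2 + 0.3^2 = 0.09; |1 - conj(a)*z0|^2 = 0.91^2 + (-0.09)^2 = 0.8362
Step 4: |B_a(0.3)| = sqrt(0.09 / 0.8362) = sqrt(0.10763)
Step 5: = 0.3281

0.3281


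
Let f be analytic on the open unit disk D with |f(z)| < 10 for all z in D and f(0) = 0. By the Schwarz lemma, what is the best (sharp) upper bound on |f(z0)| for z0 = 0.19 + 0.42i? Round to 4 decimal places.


Step 1: g = f/10 maps D -> D with g(0) = 0, so by the Schwarz lemma |g(z)| <= |z|, i.e. |f(z)| <= 10|z|; this is sharp (f(z) = 10z).
Step 2: |z0|^2 = 0.19^2 + 0.42^2 = 0.2125
Step 3: |z0| = sqrt(0.2125) = 0.460977
Step 4: Best bound = 10 * |z0| = 10 * 0.460977 = 4.6098

4.6098


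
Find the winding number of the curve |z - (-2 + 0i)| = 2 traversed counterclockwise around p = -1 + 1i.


Step 1: Center c = (-2, 0), radius = 2
Step 2: |p - c|^2 = 1^2 + 1^2 = 2
Step 3: r^2 = 4
Step 4: |p-c| < r so winding number = 1

1


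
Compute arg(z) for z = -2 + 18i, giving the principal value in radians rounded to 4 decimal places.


Step 1: z = -2 + 18i
Step 2: arg(z) = atan2(18, -2)
Step 3: arg(z) = 1.6815

1.6815


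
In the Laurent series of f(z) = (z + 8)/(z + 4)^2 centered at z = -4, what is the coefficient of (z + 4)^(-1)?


Step 1: Write the numerator in powers of (z + 4): z + 8 = (z + 4) + (1*(-4) + 8) = (z + 4) + 4
Step 2: Divide by (z + 4)^2: f(z) = 4(z + 4)^(-2) + (z + 4)^(-1)
Step 3: This finite sum is the Laurent series of f about z = -4.
Step 4: Coefficient of (z + 4)^(-1) = coefficient of (z + 4) in the re-centred numerator = 1

1


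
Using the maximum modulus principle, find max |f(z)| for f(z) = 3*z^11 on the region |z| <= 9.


Step 1: On |z| = 9, |f(z)| = 3 * |z|^11 = 3 * 9^11
Step 2: By maximum modulus principle, maximum is on boundary.
Step 3: Maximum = 3 * 31381059609 = 94143178827

94143178827


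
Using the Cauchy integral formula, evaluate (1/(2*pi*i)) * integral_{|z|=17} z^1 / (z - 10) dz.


Step 1: f(z) = z^1, a = 10 is inside |z| = 17
Step 2: By Cauchy integral formula: (1/(2pi*i)) * integral = f(a)
Step 3: f(10) = 10^1 = 10

10


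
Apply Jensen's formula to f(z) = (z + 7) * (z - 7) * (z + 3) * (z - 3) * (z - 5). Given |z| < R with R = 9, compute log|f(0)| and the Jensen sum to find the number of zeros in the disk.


Jensen's formula: (1/2pi)*integral log|f(Re^it)|dt = log|f(0)| + sum_{|a_k|<R} log(R/|a_k|)
Step 1: f(0) = 7 * (-7) * 3 * (-3) * (-5) = -2205
Step 2: log|f(0)| = log|-7| + log|7| + log|-3| + log|3| + log|5| = 7.6985
Step 3: Zeros inside |z| < 9: -7, 7, -3, 3, 5
Step 4: Jensen sum = log(9/7) + log(9/7) + log(9/3) + log(9/3) + log(9/5) = 3.2876
Step 5: n(R) = number of terms in the Jensen sum = count of zeros inside |z| < 9 = 5

5


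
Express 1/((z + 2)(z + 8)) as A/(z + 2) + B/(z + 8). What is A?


Step 1: Multiply both sides by (z + 2) and set z = -2
Step 2: A = 1 / (-2 + 8)
Step 3: A = 1 / 6
Step 4: A = 1/6

1/6


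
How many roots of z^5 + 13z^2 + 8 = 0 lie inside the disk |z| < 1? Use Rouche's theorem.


Step 1: On |z| = 1 the three terms have sizes |z^5| = 1^5 = 1, |13z^2| = 13*1^2 = 13, |8| = 8
Step 2: The dominant term is g(z) = 13z^2; let h(z) = z^5 + 8 so f = g + h
Step 3: On |z| = 1: |g| = 13 and |h| <= 1 + 8 = 9
Step 4: Since 13 > 9, |h| < |g| on |z| = 1, so by Rouche f has the same number of zeros as g inside |z| < 1
Step 5: g(z) = 13z^2 has 2 zeros (at the origin, multiplicity 2) inside |z| < 1. Answer = 2

2


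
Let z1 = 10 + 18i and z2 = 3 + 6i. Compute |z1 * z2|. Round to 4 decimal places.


Step 1: |z1| = sqrt(10^2 + 18^2) = sqrt(424)
Step 2: |z2| = sqrt(3^2 + 6^2) = sqrt(45)
Step 3: |z1*z2| = |z1|*|z2| = sqrt(424) * sqrt(45) = sqrt(424 * 45) = sqrt(19080)
Step 4: = 138.1304

138.1304


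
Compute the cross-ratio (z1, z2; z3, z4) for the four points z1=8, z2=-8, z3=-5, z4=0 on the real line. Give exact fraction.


Step 1: (z1-z3)(z2-z4) = 13 * (-8) = -104
Step 2: (z1-z4)(z2-z3) = 8 * (-3) = -24
Step 3: Cross-ratio = 104/24 = 13/3

13/3


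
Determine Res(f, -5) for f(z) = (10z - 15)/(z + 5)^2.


Step 1: Pole of order 2 at z = -5
Step 2: Res = lim d/dz [(z + 5)^2 * f(z)] as z -> -5
Step 3: (z + 5)^2 * f(z) = 10z - 15
Step 4: d/dz[10z - 15] = 10

10


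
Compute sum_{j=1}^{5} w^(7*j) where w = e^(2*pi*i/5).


Step 1: The sum sum_{j=1}^{n} w^(k*j) equals n if n | k, else 0.
Step 2: Here n = 5, k = 7
Step 3: Does n divide k? 5 | 7 -> False
Step 4: Sum = 0

0


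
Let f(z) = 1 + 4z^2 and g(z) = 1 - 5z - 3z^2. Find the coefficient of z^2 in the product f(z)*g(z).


Step 1: z^2 term in f*g comes from: (1)*(-3z^2) + (0)*(-5z) + (4z^2)*(1)
Step 2: = -3 + 0 + 4
Step 3: = 1

1


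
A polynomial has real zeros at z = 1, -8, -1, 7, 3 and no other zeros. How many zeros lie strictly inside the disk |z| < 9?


Step 1: Check each root:
  z = 1: |1| = 1 < 9
  z = -8: |-8| = 8 < 9
  z = -1: |-1| = 1 < 9
  z = 7: |7| = 7 < 9
  z = 3: |3| = 3 < 9
Step 2: Count = 5

5


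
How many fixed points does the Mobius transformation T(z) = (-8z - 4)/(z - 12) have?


Step 1: Fixed points satisfy T(z) = z
Step 2: z^2 - 4z + 4 = 0
Step 3: Discriminant = (-4)^2 - 4*1*4 = 0
Step 4: Number of fixed points = 1

1


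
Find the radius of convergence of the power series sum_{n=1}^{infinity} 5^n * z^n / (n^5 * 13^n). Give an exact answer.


Step 1: General term a_n = 5^n / (n^5 * 13^n)
Step 2: By the root test, |a_n|^(1/n) = 5 / (n^(5/n) * 13) -> 5/13 as n -> infinity (since n^(5/n) -> 1)
Step 3: R = 1/lim|a_n|^(1/n) = 13/5

13/5


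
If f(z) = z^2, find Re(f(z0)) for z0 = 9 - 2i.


Step 1: z0 = 9 - 2i
Step 2: z0^2 = 9^2 - (-2)^2 - 36i
Step 3: real part = 81 - 4 = 77

77


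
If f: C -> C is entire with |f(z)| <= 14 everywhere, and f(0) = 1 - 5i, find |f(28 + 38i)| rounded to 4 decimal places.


Step 1: By Liouville's theorem, a bounded entire function is constant.
Step 2: f(z) = f(0) = 1 - 5i for all z.
Step 3: |f(w)| = |1 - 5i| = sqrt(1 + 25)
Step 4: = 5.099

5.099


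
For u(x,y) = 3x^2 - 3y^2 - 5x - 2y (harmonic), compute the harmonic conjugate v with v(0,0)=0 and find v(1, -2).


Step 1: v_x = -u_y = 6y + 2
Step 2: v_y = u_x = 6x - 5
Step 3: v = 6xy + 2x - 5y + C
Step 4: v(0,0) = 0 => C = 0
Step 5: v(1, -2) = 0

0


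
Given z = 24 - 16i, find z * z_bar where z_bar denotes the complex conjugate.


Step 1: conj(z) = 24 + 16i
Step 2: z * conj(z) = 24^2 + (-16)^2
Step 3: = 576 + 256 = 832

832


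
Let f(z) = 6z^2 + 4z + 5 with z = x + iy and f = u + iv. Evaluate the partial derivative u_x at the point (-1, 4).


Step 1: f(z) = 6(x+iy)^2 + 4(x+iy) + 5
Step 2: u = 6(x^2 - y^2) + 4x + 5
Step 3: u_x = 12x + 4
Step 4: At (-1, 4): u_x = -12 + 4 = -8

-8


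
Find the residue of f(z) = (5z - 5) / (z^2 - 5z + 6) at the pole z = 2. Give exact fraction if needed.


Step 1: Q(z) = z^2 - 5z + 6 = (z - 2)(z - 3)
Step 2: Q'(z) = 2z - 5
Step 3: Q'(2) = -1, P(2) = 5
Step 4: Res = P(2)/Q'(2) = 5/(-1) = -5

-5


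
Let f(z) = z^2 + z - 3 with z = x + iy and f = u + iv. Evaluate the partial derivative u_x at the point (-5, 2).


Step 1: f(z) = (x+iy)^2 + (x+iy) - 3
Step 2: u = (x^2 - y^2) + x - 3
Step 3: u_x = 2x + 1
Step 4: At (-5, 2): u_x = -10 + 1 = -9

-9


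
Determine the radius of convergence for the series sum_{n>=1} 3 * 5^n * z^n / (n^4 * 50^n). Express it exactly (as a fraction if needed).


Step 1: General term a_n = 3 * 5^n / (n^4 * 50^n)
Step 2: By the root test, |a_n|^(1/n) = 3^(1/n) * 5 / (n^(4/n) * 50) -> 5/50 as n -> infinity (since 3^(1/n) -> 1 and n^(4/n) -> 1)
Step 3: R = 1/lim|a_n|^(1/n) = 50/5 = 10

10


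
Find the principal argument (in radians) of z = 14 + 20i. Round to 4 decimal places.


Step 1: z = 14 + 20i
Step 2: arg(z) = atan2(20, 14)
Step 3: arg(z) = 0.9601

0.9601


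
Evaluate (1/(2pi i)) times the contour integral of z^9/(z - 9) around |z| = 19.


Step 1: f(z) = z^9, a = 9 is inside |z| = 19
Step 2: By Cauchy integral formula: (1/(2pi*i)) * integral = f(a)
Step 3: f(9) = 9^9 = 387420489

387420489


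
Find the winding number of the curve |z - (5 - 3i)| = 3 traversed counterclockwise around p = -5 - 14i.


Step 1: Center c = (5, -3), radius = 3
Step 2: |p - c|^2 = (-10)^2 + (-11)^2 = 221
Step 3: r^2 = 9
Step 4: |p-c| > r so winding number = 0

0


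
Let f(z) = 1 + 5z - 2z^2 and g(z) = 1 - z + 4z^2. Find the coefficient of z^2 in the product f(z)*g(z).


Step 1: z^2 term in f*g comes from: (1)*(4z^2) + (5z)*(-z) + (-2z^2)*(1)
Step 2: = 4 - 5 - 2
Step 3: = -3

-3


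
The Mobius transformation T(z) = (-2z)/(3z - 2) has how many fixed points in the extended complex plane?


Step 1: Fixed points satisfy T(z) = z
Step 2: 3z^2 = 0
Step 3: Discriminant = 0^2 - 4*3*0 = 0
Step 4: Number of fixed points = 1

1


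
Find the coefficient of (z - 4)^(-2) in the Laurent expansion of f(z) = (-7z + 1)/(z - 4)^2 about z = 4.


Step 1: Write the numerator in powers of (z - 4): -7z + 1 = -7(z - 4) + (-7*4 + 1) = -7(z - 4) - 27
Step 2: Divide by (z - 4)^2: f(z) = -27(z - 4)^(-2) - 7(z - 4)^(-1)
Step 3: This finite sum is the Laurent series of f about z = 4.
Step 4: Coefficient of (z - 4)^(-2) = -7*4 + 1 = -27

-27


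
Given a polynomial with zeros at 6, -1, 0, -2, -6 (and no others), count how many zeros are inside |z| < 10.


Step 1: Check each root:
  z = 6: |6| = 6 < 10
  z = -1: |-1| = 1 < 10
  z = 0: |0| = 0 < 10
  z = -2: |-2| = 2 < 10
  z = -6: |-6| = 6 < 10
Step 2: Count = 5

5


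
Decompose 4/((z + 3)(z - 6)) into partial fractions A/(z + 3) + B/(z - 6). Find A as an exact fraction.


Step 1: Multiply both sides by (z + 3) and set z = -3
Step 2: A = 4 / (-3 - 6)
Step 3: A = 4 / (-9)
Step 4: A = -4/9

-4/9


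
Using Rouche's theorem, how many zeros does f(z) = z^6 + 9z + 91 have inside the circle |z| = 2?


Step 1: On |z| = 2 the three terms have sizes |z^6| = 2^6 = 64, |9z| = 9*2 = 18, |91| = 91
Step 2: The dominant term is g(z) = 91; let h(z) = z^6 + 9z so f = g + h
Step 3: On |z| = 2: |g| = 91 and |h| <= 64 + 18 = 82
Step 4: Since 91 > 82, |h| < |g| on |z| = 2, so by Rouche f has the same number of zeros as g inside |z| < 2
Step 5: g(z) = 91 is a nonzero constant with no zeros inside |z| < 2. Answer = 0

0


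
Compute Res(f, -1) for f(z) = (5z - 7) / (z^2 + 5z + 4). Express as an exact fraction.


Step 1: Q(z) = z^2 + 5z + 4 = (z + 1)(z + 4)
Step 2: Q'(z) = 2z + 5
Step 3: Q'(-1) = 3, P(-1) = -12
Step 4: Res = P(-1)/Q'(-1) = -12/3 = -4

-4


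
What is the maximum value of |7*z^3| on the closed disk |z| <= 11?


Step 1: On |z| = 11, |f(z)| = 7 * |z|^3 = 7 * 11^3
Step 2: By maximum modulus principle, maximum is on boundary.
Step 3: Maximum = 7 * 1331 = 9317

9317


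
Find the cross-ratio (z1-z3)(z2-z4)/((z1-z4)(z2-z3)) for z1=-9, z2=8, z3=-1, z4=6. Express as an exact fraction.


Step 1: (z1-z3)(z2-z4) = (-8) * 2 = -16
Step 2: (z1-z4)(z2-z3) = (-15) * 9 = -135
Step 3: Cross-ratio = 16/135 = 16/135

16/135


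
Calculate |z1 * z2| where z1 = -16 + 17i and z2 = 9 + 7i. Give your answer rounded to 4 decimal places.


Step 1: |z1| = sqrt((-16)^2 + 17^2) = sqrt(545)
Step 2: |z2| = sqrt(9^2 + 7^2) = sqrt(130)
Step 3: |z1*z2| = |z1|*|z2| = sqrt(545) * sqrt(130) = sqrt(545 * 130) = sqrt(70850)
Step 4: = 266.1766

266.1766


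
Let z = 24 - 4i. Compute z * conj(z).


Step 1: conj(z) = 24 + 4i
Step 2: z * conj(z) = 24^2 + (-4)^2
Step 3: = 576 + 16 = 592

592


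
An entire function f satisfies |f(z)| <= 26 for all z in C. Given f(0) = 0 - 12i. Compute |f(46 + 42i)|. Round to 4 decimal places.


Step 1: By Liouville's theorem, a bounded entire function is constant.
Step 2: f(z) = f(0) = 0 - 12i for all z.
Step 3: |f(w)| = |0 - 12i| = sqrt(0 + 144)
Step 4: = 12.0

12.0


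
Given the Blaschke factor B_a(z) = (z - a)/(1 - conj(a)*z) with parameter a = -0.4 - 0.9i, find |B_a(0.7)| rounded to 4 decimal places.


Step 1: Numerator z0 - a = 0.7 - (-0.4 - 0.9i) = 1.1 + 0.9i
Step 2: Denominator 1 - conj(a)*z0 = 1 - (-0.4 + 0.9i)*0.7 = 1.28 - 0.63i
Step 3: |z0 - a|^2 = 1.1^2 + 0.9^2 = 2.02; |1 - conj(a)*z0|^2 = 1.28^2 + (-0.63)^2 = 2.0353
Step 4: |B_a(0.7)| = sqrt(2.02 / 2.0353) = sqrt(0.992483)
Step 5: = 0.9962

0.9962


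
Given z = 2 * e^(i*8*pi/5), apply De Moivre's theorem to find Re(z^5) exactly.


Step 1: By De Moivre's theorem, z^5 = 2^5 * e^(i*5*8*pi/5) = 32 * (cos(8*pi) + i*sin(8*pi))
Step 2: |z|^5 = 2^5 = 32
Step 3: Reduce the angle mod 2*pi: 8*pi - 8*pi = 0
Step 4: cos(0) = 1
Step 5: Re(z^5) = 32 * 1 = 32

32


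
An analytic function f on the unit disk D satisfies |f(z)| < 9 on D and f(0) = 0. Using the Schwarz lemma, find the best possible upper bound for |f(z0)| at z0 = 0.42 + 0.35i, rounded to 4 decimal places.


Step 1: g = f/9 maps D -> D with g(0) = 0, so by the Schwarz lemma |g(z)| <= |z|, i.e. |f(z)| <= 9|z|; this is sharp (f(z) = 9z).
Step 2: |z0|^2 = 0.42^2 + 0.35^2 = 0.2989
Step 3: |z0| = sqrt(0.2989) = 0.546717
Step 4: Best bound = 9 * |z0| = 9 * 0.546717 = 4.9205

4.9205


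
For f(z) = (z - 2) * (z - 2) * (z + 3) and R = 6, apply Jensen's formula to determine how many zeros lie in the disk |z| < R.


Jensen's formula: (1/2pi)*integral log|f(Re^it)|dt = log|f(0)| + sum_{|a_k|<R} log(R/|a_k|)
Step 1: f(0) = (-2) * (-2) * 3 = 12
Step 2: log|f(0)| = log|2| + log|2| + log|-3| = 2.4849
Step 3: Zeros inside |z| < 6: 2, 2, -3
Step 4: Jensen sum = log(6/2) + log(6/2) + log(6/3) = 2.8904
Step 5: n(R) = number of terms in the Jensen sum = count of zeros inside |z| < 6 = 3

3


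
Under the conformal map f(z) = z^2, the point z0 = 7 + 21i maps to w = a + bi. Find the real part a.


Step 1: z0 = 7 + 21i
Step 2: z0^2 = 7^2 - 21^2 + 294i
Step 3: real part = 49 - 441 = -392

-392


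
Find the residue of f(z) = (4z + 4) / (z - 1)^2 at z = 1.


Step 1: Pole of order 2 at z = 1
Step 2: Res = lim d/dz [(z - 1)^2 * f(z)] as z -> 1
Step 3: (z - 1)^2 * f(z) = 4z + 4
Step 4: d/dz[4z + 4] = 4

4


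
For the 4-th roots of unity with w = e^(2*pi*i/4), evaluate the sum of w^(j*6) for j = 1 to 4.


Step 1: The sum sum_{j=1}^{n} w^(k*j) equals n if n | k, else 0.
Step 2: Here n = 4, k = 6
Step 3: Does n divide k? 4 | 6 -> False
Step 4: Sum = 0

0


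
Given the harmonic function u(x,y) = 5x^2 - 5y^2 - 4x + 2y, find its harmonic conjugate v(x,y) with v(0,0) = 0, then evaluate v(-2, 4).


Step 1: v_x = -u_y = 10y - 2
Step 2: v_y = u_x = 10x - 4
Step 3: v = 10xy - 2x - 4y + C
Step 4: v(0,0) = 0 => C = 0
Step 5: v(-2, 4) = -92

-92


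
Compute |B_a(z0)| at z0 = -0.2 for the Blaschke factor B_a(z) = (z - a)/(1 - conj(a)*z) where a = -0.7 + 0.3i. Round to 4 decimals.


Step 1: Numerator z0 - a = -0.2 - (-0.7 + 0.3i) = 0.5 - 0.3i
Step 2: Denominator 1 - conj(a)*z0 = 1 - (-0.7 - 0.3i)*(-0.2) = 0.86 - 0.06i
Step 3: |z0 - a|^2 = 0.5^2 + (-0.3)^2 = 0.34; |1 - conj(a)*z0|^2 = 0.86^2 + (-0.06)^2 = 0.7432
Step 4: |B_a(-0.2)| = sqrt(0.34 / 0.7432) = sqrt(0.457481)
Step 5: = 0.6764

0.6764


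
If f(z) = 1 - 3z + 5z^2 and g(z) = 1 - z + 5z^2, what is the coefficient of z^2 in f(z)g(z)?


Step 1: z^2 term in f*g comes from: (1)*(5z^2) + (-3z)*(-z) + (5z^2)*(1)
Step 2: = 5 + 3 + 5
Step 3: = 13

13


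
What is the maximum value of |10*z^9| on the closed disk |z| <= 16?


Step 1: On |z| = 16, |f(z)| = 10 * |z|^9 = 10 * 16^9
Step 2: By maximum modulus principle, maximum is on boundary.
Step 3: Maximum = 10 * 68719476736 = 687194767360

687194767360


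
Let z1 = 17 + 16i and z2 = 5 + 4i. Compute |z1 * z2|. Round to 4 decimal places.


Step 1: |z1| = sqrt(17^2 + 16^2) = sqrt(545)
Step 2: |z2| = sqrt(5^2 + 4^2) = sqrt(41)
Step 3: |z1*z2| = |z1|*|z2| = sqrt(545) * sqrt(41) = sqrt(545 * 41) = sqrt(22345)
Step 4: = 149.4824

149.4824


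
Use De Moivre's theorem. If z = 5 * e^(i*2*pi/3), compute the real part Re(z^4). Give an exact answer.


Step 1: By De Moivre's theorem, z^4 = 5^4 * e^(i*4*2*pi/3) = 625 * (cos(8*pi/3) + i*sin(8*pi/3))
Step 2: |z|^4 = 5^4 = 625
Step 3: Reduce the angle mod 2*pi: 8*pi/3 - 2*pi = 2*pi/3
Step 4: cos(2*pi/3) = -1/2
Step 5: Re(z^4) = 625 * (-1/2) = -625/2

-625/2


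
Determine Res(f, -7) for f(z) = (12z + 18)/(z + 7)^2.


Step 1: Pole of order 2 at z = -7
Step 2: Res = lim d/dz [(z + 7)^2 * f(z)] as z -> -7
Step 3: (z + 7)^2 * f(z) = 12z + 18
Step 4: d/dz[12z + 18] = 12

12


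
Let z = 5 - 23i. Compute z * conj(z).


Step 1: conj(z) = 5 + 23i
Step 2: z * conj(z) = 5^2 + (-23)^2
Step 3: = 25 + 529 = 554

554


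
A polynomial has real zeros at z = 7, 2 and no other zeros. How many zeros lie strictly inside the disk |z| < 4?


Step 1: Check each root:
  z = 7: |7| = 7 >= 4
  z = 2: |2| = 2 < 4
Step 2: Count = 1

1


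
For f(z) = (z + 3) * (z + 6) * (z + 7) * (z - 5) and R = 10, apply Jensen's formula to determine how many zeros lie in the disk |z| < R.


Jensen's formula: (1/2pi)*integral log|f(Re^it)|dt = log|f(0)| + sum_{|a_k|<R} log(R/|a_k|)
Step 1: f(0) = 3 * 6 * 7 * (-5) = -630
Step 2: log|f(0)| = log|-3| + log|-6| + log|-7| + log|5| = 6.4457
Step 3: Zeros inside |z| < 10: -3, -6, -7, 5
Step 4: Jensen sum = log(10/3) + log(10/6) + log(10/7) + log(10/5) = 2.7646
Step 5: n(R) = number of terms in the Jensen sum = count of zeros inside |z| < 10 = 4

4


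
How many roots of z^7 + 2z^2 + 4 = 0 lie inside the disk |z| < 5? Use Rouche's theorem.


Step 1: On |z| = 5 the three terms have sizes |z^7| = 5^7 = 78125, |2z^2| = 2*5^2 = 50, |4| = 4
Step 2: The dominant term is g(z) = z^7; let h(z) = 2z^2 + 4 so f = g + h
Step 3: On |z| = 5: |g| = 78125 and |h| <= 50 + 4 = 54
Step 4: Since 78125 > 54, |h| < |g| on |z| = 5, so by Rouche f has the same number of zeros as g inside |z| < 5
Step 5: g(z) = z^7 has 7 zeros (all at the origin) inside |z| < 5. Answer = 7

7


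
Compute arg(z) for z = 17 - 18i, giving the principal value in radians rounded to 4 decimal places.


Step 1: z = 17 - 18i
Step 2: arg(z) = atan2(-18, 17)
Step 3: arg(z) = -0.814

-0.814


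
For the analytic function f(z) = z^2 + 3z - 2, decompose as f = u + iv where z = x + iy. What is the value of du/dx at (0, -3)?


Step 1: f(z) = (x+iy)^2 + 3(x+iy) - 2
Step 2: u = (x^2 - y^2) + 3x - 2
Step 3: u_x = 2x + 3
Step 4: At (0, -3): u_x = 0 + 3 = 3

3


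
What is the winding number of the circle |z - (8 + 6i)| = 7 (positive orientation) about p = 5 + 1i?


Step 1: Center c = (8, 6), radius = 7
Step 2: |p - c|^2 = (-3)^2 + (-5)^2 = 34
Step 3: r^2 = 49
Step 4: |p-c| < r so winding number = 1

1


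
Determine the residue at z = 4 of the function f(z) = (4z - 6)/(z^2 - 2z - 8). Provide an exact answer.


Step 1: Q(z) = z^2 - 2z - 8 = (z - 4)(z + 2)
Step 2: Q'(z) = 2z - 2
Step 3: Q'(4) = 6, P(4) = 10
Step 4: Res = P(4)/Q'(4) = 10/6 = 5/3

5/3


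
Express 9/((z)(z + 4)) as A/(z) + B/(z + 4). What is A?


Step 1: Multiply both sides by (z) and set z = 0
Step 2: A = 9 / (0 + 4)
Step 3: A = 9 / 4
Step 4: A = 9/4

9/4


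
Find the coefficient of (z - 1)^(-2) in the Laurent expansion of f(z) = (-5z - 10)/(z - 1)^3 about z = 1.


Step 1: Write the numerator in powers of (z - 1): -5z - 10 = -5(z - 1) + (-5*1 - 10) = -5(z - 1) - 15
Step 2: Divide by (z - 1)^3: f(z) = -15(z - 1)^(-3) - 5(z - 1)^(-2)
Step 3: This finite sum is the Laurent series of f about z = 1.
Step 4: Coefficient of (z - 1)^(-2) = coefficient of (z - 1) in the re-centred numerator = -5

-5


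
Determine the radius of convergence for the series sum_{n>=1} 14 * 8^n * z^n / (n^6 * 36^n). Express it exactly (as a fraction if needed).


Step 1: General term a_n = 14 * 8^n / (n^6 * 36^n)
Step 2: By the root test, |a_n|^(1/n) = 14^(1/n) * 8 / (n^(6/n) * 36) -> 8/36 as n -> infinity (since 14^(1/n) -> 1 and n^(6/n) -> 1)
Step 3: R = 1/lim|a_n|^(1/n) = 36/8 = 9/2

9/2


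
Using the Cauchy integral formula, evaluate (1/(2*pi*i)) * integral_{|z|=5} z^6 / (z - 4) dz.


Step 1: f(z) = z^6, a = 4 is inside |z| = 5
Step 2: By Cauchy integral formula: (1/(2pi*i)) * integral = f(a)
Step 3: f(4) = 4^6 = 4096

4096


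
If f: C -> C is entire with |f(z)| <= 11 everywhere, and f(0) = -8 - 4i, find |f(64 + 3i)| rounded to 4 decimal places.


Step 1: By Liouville's theorem, a bounded entire function is constant.
Step 2: f(z) = f(0) = -8 - 4i for all z.
Step 3: |f(w)| = |-8 - 4i| = sqrt(64 + 16)
Step 4: = 8.9443

8.9443


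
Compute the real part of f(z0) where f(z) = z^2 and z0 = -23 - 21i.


Step 1: z0 = -23 - 21i
Step 2: z0^2 = (-23)^2 - (-21)^2 + 966i
Step 3: real part = 529 - 441 = 88

88


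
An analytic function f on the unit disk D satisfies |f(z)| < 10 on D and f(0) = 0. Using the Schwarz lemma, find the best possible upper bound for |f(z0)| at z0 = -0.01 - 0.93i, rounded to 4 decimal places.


Step 1: g = f/10 maps D -> D with g(0) = 0, so by the Schwarz lemma |g(z)| <= |z|, i.e. |f(z)| <= 10|z|; this is sharp (f(z) = 10z).
Step 2: |z0|^2 = (-0.01)^2 + (-0.93)^2 = 0.865
Step 3: |z0| = sqrt(0.865) = 0.930054
Step 4: Best bound = 10 * |z0| = 10 * 0.930054 = 9.3005

9.3005


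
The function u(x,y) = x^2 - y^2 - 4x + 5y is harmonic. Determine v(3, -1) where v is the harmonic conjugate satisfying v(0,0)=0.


Step 1: v_x = -u_y = 2y - 5
Step 2: v_y = u_x = 2x - 4
Step 3: v = 2xy - 5x - 4y + C
Step 4: v(0,0) = 0 => C = 0
Step 5: v(3, -1) = -17

-17


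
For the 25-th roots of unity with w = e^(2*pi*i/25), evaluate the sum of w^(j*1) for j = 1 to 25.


Step 1: The sum sum_{j=1}^{n} w^(k*j) equals n if n | k, else 0.
Step 2: Here n = 25, k = 1
Step 3: Does n divide k? 25 | 1 -> False
Step 4: Sum = 0

0


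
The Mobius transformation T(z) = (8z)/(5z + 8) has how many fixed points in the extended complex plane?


Step 1: Fixed points satisfy T(z) = z
Step 2: 5z^2 = 0
Step 3: Discriminant = 0^2 - 4*5*0 = 0
Step 4: Number of fixed points = 1

1


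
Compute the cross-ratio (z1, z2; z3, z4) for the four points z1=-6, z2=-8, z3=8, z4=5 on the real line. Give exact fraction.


Step 1: (z1-z3)(z2-z4) = (-14) * (-13) = 182
Step 2: (z1-z4)(z2-z3) = (-11) * (-16) = 176
Step 3: Cross-ratio = 182/176 = 91/88

91/88


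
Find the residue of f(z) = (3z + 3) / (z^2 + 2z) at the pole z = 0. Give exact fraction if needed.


Step 1: Q(z) = z^2 + 2z = (z)(z + 2)
Step 2: Q'(z) = 2z + 2
Step 3: Q'(0) = 2, P(0) = 3
Step 4: Res = P(0)/Q'(0) = 3/2 = 3/2

3/2


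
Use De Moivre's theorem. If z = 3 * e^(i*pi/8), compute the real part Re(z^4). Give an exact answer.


Step 1: By De Moivre's theorem, z^4 = 3^4 * e^(i*4*pi/8) = 81 * (cos(pi/2) + i*sin(pi/2))
Step 2: |z|^4 = 3^4 = 81
Step 3: The angle pi/2 already lies in [0, 2*pi)
Step 4: cos(pi/2) = 0
Step 5: Re(z^4) = 81 * 0 = 0

0


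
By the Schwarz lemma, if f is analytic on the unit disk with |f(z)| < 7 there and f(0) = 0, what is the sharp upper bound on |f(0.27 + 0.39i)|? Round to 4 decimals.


Step 1: g = f/7 maps D -> D with g(0) = 0, so by the Schwarz lemma |g(z)| <= |z|, i.e. |f(z)| <= 7|z|; this is sharp (f(z) = 7z).
Step 2: |z0|^2 = 0.27^2 + 0.39^2 = 0.225
Step 3: |z0| = sqrt(0.225) = 0.474342
Step 4: Best bound = 7 * |z0| = 7 * 0.474342 = 3.3204

3.3204


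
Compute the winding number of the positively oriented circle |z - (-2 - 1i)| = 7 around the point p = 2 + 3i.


Step 1: Center c = (-2, -1), radius = 7
Step 2: |p - c|^2 = 4^2 + 4^2 = 32
Step 3: r^2 = 49
Step 4: |p-c| < r so winding number = 1

1


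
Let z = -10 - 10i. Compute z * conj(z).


Step 1: conj(z) = -10 + 10i
Step 2: z * conj(z) = (-10)^2 + (-10)^2
Step 3: = 100 + 100 = 200

200


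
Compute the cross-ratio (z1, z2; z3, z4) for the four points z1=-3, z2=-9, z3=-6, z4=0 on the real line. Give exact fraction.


Step 1: (z1-z3)(z2-z4) = 3 * (-9) = -27
Step 2: (z1-z4)(z2-z3) = (-3) * (-3) = 9
Step 3: Cross-ratio = -27/9 = -3

-3


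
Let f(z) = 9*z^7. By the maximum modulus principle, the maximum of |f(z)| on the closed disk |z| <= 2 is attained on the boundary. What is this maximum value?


Step 1: On |z| = 2, |f(z)| = 9 * |z|^7 = 9 * 2^7
Step 2: By maximum modulus principle, maximum is on boundary.
Step 3: Maximum = 9 * 128 = 1152

1152


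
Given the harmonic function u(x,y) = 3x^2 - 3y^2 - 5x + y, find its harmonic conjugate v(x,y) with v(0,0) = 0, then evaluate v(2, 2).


Step 1: v_x = -u_y = 6y - 1
Step 2: v_y = u_x = 6x - 5
Step 3: v = 6xy - x - 5y + C
Step 4: v(0,0) = 0 => C = 0
Step 5: v(2, 2) = 12

12


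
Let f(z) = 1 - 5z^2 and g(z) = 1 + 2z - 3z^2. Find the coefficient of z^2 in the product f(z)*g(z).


Step 1: z^2 term in f*g comes from: (1)*(-3z^2) + (0)*(2z) + (-5z^2)*(1)
Step 2: = -3 + 0 - 5
Step 3: = -8

-8


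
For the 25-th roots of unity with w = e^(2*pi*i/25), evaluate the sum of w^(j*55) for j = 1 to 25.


Step 1: The sum sum_{j=1}^{n} w^(k*j) equals n if n | k, else 0.
Step 2: Here n = 25, k = 55
Step 3: Does n divide k? 25 | 55 -> False
Step 4: Sum = 0

0


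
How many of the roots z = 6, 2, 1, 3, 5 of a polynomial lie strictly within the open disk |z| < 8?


Step 1: Check each root:
  z = 6: |6| = 6 < 8
  z = 2: |2| = 2 < 8
  z = 1: |1| = 1 < 8
  z = 3: |3| = 3 < 8
  z = 5: |5| = 5 < 8
Step 2: Count = 5

5


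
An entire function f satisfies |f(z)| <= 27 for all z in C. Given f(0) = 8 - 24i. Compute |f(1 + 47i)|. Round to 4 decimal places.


Step 1: By Liouville's theorem, a bounded entire function is constant.
Step 2: f(z) = f(0) = 8 - 24i for all z.
Step 3: |f(w)| = |8 - 24i| = sqrt(64 + 576)
Step 4: = 25.2982

25.2982


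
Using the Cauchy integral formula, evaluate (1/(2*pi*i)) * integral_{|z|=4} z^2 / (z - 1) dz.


Step 1: f(z) = z^2, a = 1 is inside |z| = 4
Step 2: By Cauchy integral formula: (1/(2pi*i)) * integral = f(a)
Step 3: f(1) = 1^2 = 1

1


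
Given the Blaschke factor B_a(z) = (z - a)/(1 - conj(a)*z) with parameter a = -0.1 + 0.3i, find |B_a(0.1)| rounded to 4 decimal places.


Step 1: Numerator z0 - a = 0.1 - (-0.1 + 0.3i) = 0.2 - 0.3i
Step 2: Denominator 1 - conj(a)*z0 = 1 - (-0.1 - 0.3i)*0.1 = 1.01 + 0.03i
Step 3: |z0 - a|^2 = 0.2^2 + (-0.3)^2 = 0.13; |1 - conj(a)*z0|^2 = 1.01^2 + 0.03^2 = 1.021
Step 4: |B_a(0.1)| = sqrt(0.13 / 1.021) = sqrt(0.127326)
Step 5: = 0.3568

0.3568


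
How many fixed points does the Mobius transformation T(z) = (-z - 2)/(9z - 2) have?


Step 1: Fixed points satisfy T(z) = z
Step 2: 9z^2 - z + 2 = 0
Step 3: Discriminant = (-1)^2 - 4*9*2 = -71
Step 4: Number of fixed points = 2

2


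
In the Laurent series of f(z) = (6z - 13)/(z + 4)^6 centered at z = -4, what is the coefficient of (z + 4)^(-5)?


Step 1: Write the numerator in powers of (z + 4): 6z - 13 = 6(z + 4) + (6*(-4) - 13) = 6(z + 4) - 37
Step 2: Divide by (z + 4)^6: f(z) = -37(z + 4)^(-6) + 6(z + 4)^(-5)
Step 3: This finite sum is the Laurent series of f about z = -4.
Step 4: Coefficient of (z + 4)^(-5) = coefficient of (z + 4) in the re-centred numerator = 6

6


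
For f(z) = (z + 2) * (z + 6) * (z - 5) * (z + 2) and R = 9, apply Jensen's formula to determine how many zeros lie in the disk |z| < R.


Jensen's formula: (1/2pi)*integral log|f(Re^it)|dt = log|f(0)| + sum_{|a_k|<R} log(R/|a_k|)
Step 1: f(0) = 2 * 6 * (-5) * 2 = -120
Step 2: log|f(0)| = log|-2| + log|-6| + log|5| + log|-2| = 4.7875
Step 3: Zeros inside |z| < 9: -2, -6, 5, -2
Step 4: Jensen sum = log(9/2) + log(9/6) + log(9/5) + log(9/2) = 4.0014
Step 5: n(R) = number of terms in the Jensen sum = count of zeros inside |z| < 9 = 4

4


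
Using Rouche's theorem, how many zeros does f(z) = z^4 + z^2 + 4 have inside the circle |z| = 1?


Step 1: On |z| = 1 the three terms have sizes |z^4| = 1^4 = 1, |z^2| = 1^2 = 1, |4| = 4
Step 2: The dominant term is g(z) = 4; let h(z) = z^4 + z^2 so f = g + h
Step 3: On |z| = 1: |g| = 4 and |h| <= 1 + 1 = 2
Step 4: Since 4 > 2, |h| < |g| on |z| = 1, so by Rouche f has the same number of zeros as g inside |z| < 1
Step 5: g(z) = 4 is a nonzero constant with no zeros inside |z| < 1. Answer = 0

0


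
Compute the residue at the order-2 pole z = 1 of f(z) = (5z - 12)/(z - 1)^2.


Step 1: Pole of order 2 at z = 1
Step 2: Res = lim d/dz [(z - 1)^2 * f(z)] as z -> 1
Step 3: (z - 1)^2 * f(z) = 5z - 12
Step 4: d/dz[5z - 12] = 5

5


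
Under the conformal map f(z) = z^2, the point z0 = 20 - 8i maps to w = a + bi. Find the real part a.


Step 1: z0 = 20 - 8i
Step 2: z0^2 = 20^2 - (-8)^2 - 320i
Step 3: real part = 400 - 64 = 336

336


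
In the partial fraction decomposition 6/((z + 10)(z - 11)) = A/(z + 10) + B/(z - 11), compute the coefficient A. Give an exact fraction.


Step 1: Multiply both sides by (z + 10) and set z = -10
Step 2: A = 6 / (-10 - 11)
Step 3: A = 6 / (-21)
Step 4: A = -2/7

-2/7


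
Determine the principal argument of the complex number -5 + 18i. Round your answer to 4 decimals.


Step 1: z = -5 + 18i
Step 2: arg(z) = atan2(18, -5)
Step 3: arg(z) = 1.8417

1.8417


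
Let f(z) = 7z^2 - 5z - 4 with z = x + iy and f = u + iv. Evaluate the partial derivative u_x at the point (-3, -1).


Step 1: f(z) = 7(x+iy)^2 - 5(x+iy) - 4
Step 2: u = 7(x^2 - y^2) - 5x - 4
Step 3: u_x = 14x - 5
Step 4: At (-3, -1): u_x = -42 - 5 = -47

-47


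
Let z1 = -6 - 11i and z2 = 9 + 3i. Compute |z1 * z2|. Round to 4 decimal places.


Step 1: |z1| = sqrt((-6)^2 + (-11)^2) = sqrt(157)
Step 2: |z2| = sqrt(9^2 + 3^2) = sqrt(90)
Step 3: |z1*z2| = |z1|*|z2| = sqrt(157) * sqrt(90) = sqrt(157 * 90) = sqrt(14130)
Step 4: = 118.8697

118.8697


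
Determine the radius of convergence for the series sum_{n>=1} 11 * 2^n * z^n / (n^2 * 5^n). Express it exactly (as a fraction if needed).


Step 1: General term a_n = 11 * 2^n / (n^2 * 5^n)
Step 2: By the root test, |a_n|^(1/n) = 11^(1/n) * 2 / (n^(2/n) * 5) -> 2/5 as n -> infinity (since 11^(1/n) -> 1 and n^(2/n) -> 1)
Step 3: R = 1/lim|a_n|^(1/n) = 5/2

5/2


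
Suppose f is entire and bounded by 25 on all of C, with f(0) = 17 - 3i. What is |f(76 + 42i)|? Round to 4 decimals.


Step 1: By Liouville's theorem, a bounded entire function is constant.
Step 2: f(z) = f(0) = 17 - 3i for all z.
Step 3: |f(w)| = |17 - 3i| = sqrt(289 + 9)
Step 4: = 17.2627

17.2627


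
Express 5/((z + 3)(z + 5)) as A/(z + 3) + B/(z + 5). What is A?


Step 1: Multiply both sides by (z + 3) and set z = -3
Step 2: A = 5 / (-3 + 5)
Step 3: A = 5 / 2
Step 4: A = 5/2

5/2


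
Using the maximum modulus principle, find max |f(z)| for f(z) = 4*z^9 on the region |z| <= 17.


Step 1: On |z| = 17, |f(z)| = 4 * |z|^9 = 4 * 17^9
Step 2: By maximum modulus principle, maximum is on boundary.
Step 3: Maximum = 4 * 118587876497 = 474351505988

474351505988


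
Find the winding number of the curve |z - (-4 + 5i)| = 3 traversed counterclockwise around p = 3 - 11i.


Step 1: Center c = (-4, 5), radius = 3
Step 2: |p - c|^2 = 7^2 + (-16)^2 = 305
Step 3: r^2 = 9
Step 4: |p-c| > r so winding number = 0

0


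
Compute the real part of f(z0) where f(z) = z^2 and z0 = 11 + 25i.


Step 1: z0 = 11 + 25i
Step 2: z0^2 = 11^2 - 25^2 + 550i
Step 3: real part = 121 - 625 = -504

-504


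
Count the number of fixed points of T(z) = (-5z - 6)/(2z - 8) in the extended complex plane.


Step 1: Fixed points satisfy T(z) = z
Step 2: 2z^2 - 3z + 6 = 0
Step 3: Discriminant = (-3)^2 - 4*2*6 = -39
Step 4: Number of fixed points = 2

2


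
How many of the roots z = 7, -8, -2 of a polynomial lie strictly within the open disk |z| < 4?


Step 1: Check each root:
  z = 7: |7| = 7 >= 4
  z = -8: |-8| = 8 >= 4
  z = -2: |-2| = 2 < 4
Step 2: Count = 1

1


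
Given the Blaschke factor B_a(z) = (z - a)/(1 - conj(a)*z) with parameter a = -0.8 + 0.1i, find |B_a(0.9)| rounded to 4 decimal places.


Step 1: Numerator z0 - a = 0.9 - (-0.8 + 0.1i) = 1.7 - 0.1i
Step 2: Denominator 1 - conj(a)*z0 = 1 - (-0.8 - 0.1i)*0.9 = 1.72 + 0.09i
Step 3: |z0 - a|^2 = 1.7^2 + (-0.1)^2 = 2.9; |1 - conj(a)*z0|^2 = 1.72^2 + 0.09^2 = 2.9665
Step 4: |B_a(0.9)| = sqrt(2.9 / 2.9665) = sqrt(0.977583)
Step 5: = 0.9887

0.9887


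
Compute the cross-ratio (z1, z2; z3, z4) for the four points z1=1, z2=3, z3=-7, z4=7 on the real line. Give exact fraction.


Step 1: (z1-z3)(z2-z4) = 8 * (-4) = -32
Step 2: (z1-z4)(z2-z3) = (-6) * 10 = -60
Step 3: Cross-ratio = 32/60 = 8/15

8/15


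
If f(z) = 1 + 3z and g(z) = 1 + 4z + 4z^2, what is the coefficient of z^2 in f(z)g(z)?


Step 1: z^2 term in f*g comes from: (1)*(4z^2) + (3z)*(4z) + (0)*(1)
Step 2: = 4 + 12 + 0
Step 3: = 16

16


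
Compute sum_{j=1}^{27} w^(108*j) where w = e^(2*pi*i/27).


Step 1: The sum sum_{j=1}^{n} w^(k*j) equals n if n | k, else 0.
Step 2: Here n = 27, k = 108
Step 3: Does n divide k? 27 | 108 -> True
Step 4: Sum = 27

27


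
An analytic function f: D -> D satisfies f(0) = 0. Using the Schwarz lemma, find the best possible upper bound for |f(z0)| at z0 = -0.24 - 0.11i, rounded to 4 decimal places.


Step 1: Schwarz lemma: if f: D -> D is analytic with f(0) = 0, then |f(z)| <= |z| for all z in D, and this is sharp (f(z) = z).
Step 2: |z0|^2 = (-0.24)^2 + (-0.11)^2 = 0.0697
Step 3: |z0| = sqrt(0.0697) = 0.264008
Step 4: Best bound = |z0| = 0.264

0.264
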